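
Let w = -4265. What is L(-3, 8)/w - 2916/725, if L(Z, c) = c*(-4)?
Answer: -2482708/618425 ≈ -4.0146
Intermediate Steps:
L(Z, c) = -4*c
L(-3, 8)/w - 2916/725 = -4*8/(-4265) - 2916/725 = -32*(-1/4265) - 2916*1/725 = 32/4265 - 2916/725 = -2482708/618425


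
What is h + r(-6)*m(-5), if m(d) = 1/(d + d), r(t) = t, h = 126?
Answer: 633/5 ≈ 126.60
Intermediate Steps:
m(d) = 1/(2*d)
h + r(-6)*m(-5) = 126 - 3/(-5) = 126 - 3*(-1)/5 = 126 - 6*(-⅒) = 126 + ⅗ = 633/5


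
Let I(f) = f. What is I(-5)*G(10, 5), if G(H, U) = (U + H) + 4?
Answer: -95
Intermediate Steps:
G(H, U) = 4 + H + U (G(H, U) = (H + U) + 4 = 4 + H + U)
I(-5)*G(10, 5) = -5*(4 + 10 + 5) = -5*19 = -95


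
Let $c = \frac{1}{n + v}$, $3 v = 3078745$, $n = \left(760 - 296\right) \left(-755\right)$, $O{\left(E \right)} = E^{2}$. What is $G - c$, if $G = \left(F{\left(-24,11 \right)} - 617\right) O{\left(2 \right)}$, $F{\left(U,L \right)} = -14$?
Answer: $- \frac{5118129343}{2027785} \approx -2524.0$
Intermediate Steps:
$n = -350320$ ($n = 464 \left(-755\right) = -350320$)
$v = \frac{3078745}{3}$ ($v = \frac{1}{3} \cdot 3078745 = \frac{3078745}{3} \approx 1.0262 \cdot 10^{6}$)
$G = -2524$ ($G = \left(-14 - 617\right) 2^{2} = \left(-631\right) 4 = -2524$)
$c = \frac{3}{2027785}$ ($c = \frac{1}{-350320 + \frac{3078745}{3}} = \frac{1}{\frac{2027785}{3}} = \frac{3}{2027785} \approx 1.4794 \cdot 10^{-6}$)
$G - c = -2524 - \frac{3}{2027785} = - \frac{5118129343}{2027785}$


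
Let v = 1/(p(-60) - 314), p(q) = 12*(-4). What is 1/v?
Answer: -362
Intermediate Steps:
p(q) = -48
v = -1/362 (v = 1/(-48 - 314) = 1/(-362) = -1/362 ≈ -0.0027624)
1/v = 1/(-1/362) = -362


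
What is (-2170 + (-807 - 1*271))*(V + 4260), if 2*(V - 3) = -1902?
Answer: -10757376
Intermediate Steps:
V = -948 (V = 3 + (½)*(-1902) = 3 - 951 = -948)
(-2170 + (-807 - 1*271))*(V + 4260) = (-2170 + (-807 - 1*271))*(-948 + 4260) = (-2170 + (-807 - 271))*3312 = (-2170 - 1078)*3312 = -3248*3312 = -10757376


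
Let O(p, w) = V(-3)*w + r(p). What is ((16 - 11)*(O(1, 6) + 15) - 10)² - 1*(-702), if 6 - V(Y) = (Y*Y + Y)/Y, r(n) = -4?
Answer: 81927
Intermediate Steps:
V(Y) = 6 - (Y + Y²)/Y (V(Y) = 6 - (Y*Y + Y)/Y = 6 - (Y² + Y)/Y = 6 - (Y + Y²)/Y)
O(p, w) = -4 + 8*w (O(p, w) = (5 - 1*(-3))*w - 4 = (5 + 3)*w - 4 = 8*w - 4 = -4 + 8*w)
((16 - 11)*(O(1, 6) + 15) - 10)² - 1*(-702) = ((16 - 11)*((-4 + 8*6) + 15) - 10)² - 1*(-702) = (5*((-4 + 48) + 15) - 10)² + 702 = (5*(44 + 15) - 10)² + 702 = (5*59 - 10)² + 702 = (295 - 10)² + 702 = 285² + 702 = 81225 + 702 = 81927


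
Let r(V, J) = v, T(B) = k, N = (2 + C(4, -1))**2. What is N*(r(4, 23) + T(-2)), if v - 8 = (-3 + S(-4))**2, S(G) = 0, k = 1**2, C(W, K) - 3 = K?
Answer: 288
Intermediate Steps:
C(W, K) = 3 + K
k = 1
N = 16 (N = (2 + (3 - 1))**2 = (2 + 2)**2 = 4**2 = 16)
T(B) = 1
v = 17 (v = 8 + (-3 + 0)**2 = 8 + (-3)**2 = 8 + 9 = 17)
r(V, J) = 17
N*(r(4, 23) + T(-2)) = 16*(17 + 1) = 16*18 = 288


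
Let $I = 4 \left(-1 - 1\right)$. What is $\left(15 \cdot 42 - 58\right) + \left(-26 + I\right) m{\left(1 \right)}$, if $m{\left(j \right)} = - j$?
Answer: $606$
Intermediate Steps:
$I = -8$ ($I = 4 \left(-2\right) = -8$)
$\left(15 \cdot 42 - 58\right) + \left(-26 + I\right) m{\left(1 \right)} = \left(15 \cdot 42 - 58\right) + \left(-26 - 8\right) \left(\left(-1\right) 1\right) = \left(630 - 58\right) - -34 = 572 + 34 = 606$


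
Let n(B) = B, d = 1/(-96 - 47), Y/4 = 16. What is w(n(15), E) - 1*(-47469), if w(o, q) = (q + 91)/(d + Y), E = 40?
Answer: 434407552/9151 ≈ 47471.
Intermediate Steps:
Y = 64 (Y = 4*16 = 64)
d = -1/143 (d = 1/(-143) = -1/143 ≈ -0.0069930)
w(o, q) = 13013/9151 + 143*q/9151 (w(o, q) = (q + 91)/(-1/143 + 64) = (91 + q)/(9151/143) = (91 + q)*(143/9151) = 13013/9151 + 143*q/9151)
w(n(15), E) - 1*(-47469) = (13013/9151 + (143/9151)*40) - 1*(-47469) = (13013/9151 + 5720/9151) + 47469 = 18733/9151 + 47469 = 434407552/9151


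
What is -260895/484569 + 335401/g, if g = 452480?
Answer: 14825052523/73085927040 ≈ 0.20284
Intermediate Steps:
-260895/484569 + 335401/g = -260895/484569 + 335401/452480 = -260895*1/484569 + 335401*(1/452480) = -86965/161523 + 335401/452480 = 14825052523/73085927040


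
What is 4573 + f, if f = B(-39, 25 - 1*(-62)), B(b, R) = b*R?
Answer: 1180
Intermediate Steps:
B(b, R) = R*b
f = -3393 (f = (25 - 1*(-62))*(-39) = (25 + 62)*(-39) = 87*(-39) = -3393)
4573 + f = 4573 - 3393 = 1180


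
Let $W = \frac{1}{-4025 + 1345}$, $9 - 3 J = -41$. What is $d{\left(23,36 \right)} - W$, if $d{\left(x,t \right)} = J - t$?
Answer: $- \frac{155437}{8040} \approx -19.333$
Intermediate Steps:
$J = \frac{50}{3}$ ($J = 3 - - \frac{41}{3} = 3 + \frac{41}{3} = \frac{50}{3} \approx 16.667$)
$d{\left(x,t \right)} = \frac{50}{3} - t$
$W = - \frac{1}{2680}$ ($W = \frac{1}{-2680} = - \frac{1}{2680} \approx -0.00037313$)
$d{\left(23,36 \right)} - W = \left(\frac{50}{3} - 36\right) - - \frac{1}{2680} = \left(\frac{50}{3} - 36\right) + \frac{1}{2680} = - \frac{58}{3} + \frac{1}{2680} = - \frac{155437}{8040}$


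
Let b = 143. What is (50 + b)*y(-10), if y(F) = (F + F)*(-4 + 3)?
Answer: 3860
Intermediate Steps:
y(F) = -2*F (y(F) = (2*F)*(-1) = -2*F)
(50 + b)*y(-10) = (50 + 143)*(-2*(-10)) = 193*20 = 3860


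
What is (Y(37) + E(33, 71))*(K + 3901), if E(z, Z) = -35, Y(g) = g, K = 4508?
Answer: 16818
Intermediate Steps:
(Y(37) + E(33, 71))*(K + 3901) = (37 - 35)*(4508 + 3901) = 2*8409 = 16818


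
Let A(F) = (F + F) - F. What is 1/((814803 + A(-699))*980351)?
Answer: 1/798107670504 ≈ 1.2530e-12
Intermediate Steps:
A(F) = F (A(F) = 2*F - F = F)
1/((814803 + A(-699))*980351) = 1/((814803 - 699)*980351) = (1/980351)/814104 = (1/814104)*(1/980351) = 1/798107670504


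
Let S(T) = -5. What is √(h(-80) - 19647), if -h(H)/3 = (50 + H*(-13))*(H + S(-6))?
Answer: √258303 ≈ 508.24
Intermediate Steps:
h(H) = -3*(-5 + H)*(50 - 13*H) (h(H) = -3*(50 + H*(-13))*(H - 5) = -3*(50 - 13*H)*(-5 + H) = -3*(-5 + H)*(50 - 13*H))
√(h(-80) - 19647) = √((750 - 345*(-80) + 39*(-80)²) - 19647) = √((750 + 27600 + 39*6400) - 19647) = √((750 + 27600 + 249600) - 19647) = √(277950 - 19647) = √258303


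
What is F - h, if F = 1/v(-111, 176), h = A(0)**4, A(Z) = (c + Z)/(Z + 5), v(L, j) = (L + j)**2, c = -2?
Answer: -2679/105625 ≈ -0.025363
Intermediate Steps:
A(Z) = (-2 + Z)/(5 + Z) (A(Z) = (-2 + Z)/(Z + 5) = (-2 + Z)/(5 + Z))
h = 16/625 (h = ((-2 + 0)/(5 + 0))**4 = (-2/5)**4 = 16/625 ≈ 0.025600)
F = 1/4225 (F = 1/((-111 + 176)**2) = 1/(65**2) = 1/4225 ≈ 0.00023669)
F - h = 1/4225 - 1*16/625 = 1/4225 - 16/625 = -2679/105625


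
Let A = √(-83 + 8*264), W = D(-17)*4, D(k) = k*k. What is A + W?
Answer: 1156 + √2029 ≈ 1201.0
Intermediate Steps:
D(k) = k²
W = 1156 (W = (-17)²*4 = 289*4 = 1156)
A = √2029 (A = √(-83 + 2112) = √2029 ≈ 45.044)
A + W = √2029 + 1156 = 1156 + √2029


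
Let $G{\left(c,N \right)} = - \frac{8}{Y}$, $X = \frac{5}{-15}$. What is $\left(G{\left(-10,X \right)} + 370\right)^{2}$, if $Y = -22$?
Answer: $\frac{16597476}{121} \approx 1.3717 \cdot 10^{5}$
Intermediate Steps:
$X = - \frac{1}{3}$ ($X = 5 \left(- \frac{1}{15}\right) = - \frac{1}{3} \approx -0.33333$)
$G{\left(c,N \right)} = \frac{4}{11}$ ($G{\left(c,N \right)} = - \frac{8}{-22} = \left(-8\right) \left(- \frac{1}{22}\right) = \frac{4}{11}$)
$\left(G{\left(-10,X \right)} + 370\right)^{2} = \left(\frac{4}{11} + 370\right)^{2} = \left(\frac{4074}{11}\right)^{2} = \frac{16597476}{121}$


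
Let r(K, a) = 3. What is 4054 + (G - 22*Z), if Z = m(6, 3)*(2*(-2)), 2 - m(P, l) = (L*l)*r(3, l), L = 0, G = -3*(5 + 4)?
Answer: 4203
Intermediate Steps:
G = -27 (G = -3*9 = -27)
m(P, l) = 2 (m(P, l) = 2 - 0*l*3 = 2 - 0*3 = 2 - 1*0 = 2 + 0 = 2)
Z = -8 (Z = 2*(2*(-2)) = 2*(-4) = -8)
4054 + (G - 22*Z) = 4054 + (-27 - 22*(-8)) = 4054 + (-27 + 176) = 4054 + 149 = 4203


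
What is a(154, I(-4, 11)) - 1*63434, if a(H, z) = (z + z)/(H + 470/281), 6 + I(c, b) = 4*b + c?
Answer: -693709447/10936 ≈ -63434.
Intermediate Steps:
I(c, b) = -6 + c + 4*b (I(c, b) = -6 + (4*b + c) = -6 + (c + 4*b) = -6 + c + 4*b)
a(H, z) = 2*z/(470/281 + H) (a(H, z) = (2*z)/(H + 470*(1/281)) = (2*z)/(H + 470/281) = (2*z)/(470/281 + H) = 2*z/(470/281 + H))
a(154, I(-4, 11)) - 1*63434 = 562*(-6 - 4 + 4*11)/(470 + 281*154) - 1*63434 = 562*(-6 - 4 + 44)/(470 + 43274) - 63434 = 562*34/43744 - 63434 = 562*34*(1/43744) - 63434 = 4777/10936 - 63434 = -693709447/10936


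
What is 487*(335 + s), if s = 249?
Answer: 284408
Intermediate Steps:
487*(335 + s) = 487*(335 + 249) = 487*584 = 284408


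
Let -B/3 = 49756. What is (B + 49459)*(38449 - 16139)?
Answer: -2226738790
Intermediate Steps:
B = -149268 (B = -3*49756 = -149268)
(B + 49459)*(38449 - 16139) = (-149268 + 49459)*(38449 - 16139) = -99809*22310 = -2226738790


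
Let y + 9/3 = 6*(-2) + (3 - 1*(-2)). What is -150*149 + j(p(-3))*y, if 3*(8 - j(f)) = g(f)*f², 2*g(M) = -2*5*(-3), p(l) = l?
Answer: -21980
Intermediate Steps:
g(M) = 15 (g(M) = (-2*5*(-3))/2 = (-10*(-3))/2 = (½)*30 = 15)
y = -10 (y = -3 + (6*(-2) + (3 - 1*(-2))) = -3 + (-12 + (3 + 2)) = -3 + (-12 + 5) = -3 - 7 = -10)
j(f) = 8 - 5*f²
-150*149 + j(p(-3))*y = -150*149 + (8 - 5*(-3)²)*(-10) = -22350 + (8 - 5*9)*(-10) = -22350 + (8 - 45)*(-10) = -22350 - 37*(-10) = -22350 + 370 = -21980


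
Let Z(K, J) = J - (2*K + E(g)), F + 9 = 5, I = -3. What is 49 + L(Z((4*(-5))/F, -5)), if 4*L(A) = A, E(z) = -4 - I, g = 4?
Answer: 91/2 ≈ 45.500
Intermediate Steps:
F = -4 (F = -9 + 5 = -4)
E(z) = -1 (E(z) = -4 - 1*(-3) = -4 + 3 = -1)
Z(K, J) = 1 + J - 2*K (Z(K, J) = J - (2*K - 1) = J - (-1 + 2*K) = J + (1 - 2*K) = 1 + J - 2*K)
L(A) = A/4
49 + L(Z((4*(-5))/F, -5)) = 49 + (1 - 5 - 2*4*(-5)/(-4))/4 = 49 + (1 - 5 - (-40)*(-1)/4)/4 = 49 + (1 - 5 - 2*5)/4 = 49 + (1 - 5 - 10)/4 = 49 + (1/4)*(-14) = 49 - 7/2 = 91/2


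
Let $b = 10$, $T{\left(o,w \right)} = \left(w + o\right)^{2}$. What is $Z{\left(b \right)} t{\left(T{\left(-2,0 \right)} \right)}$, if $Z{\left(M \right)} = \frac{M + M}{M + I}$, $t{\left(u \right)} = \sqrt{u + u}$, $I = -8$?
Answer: $20 \sqrt{2} \approx 28.284$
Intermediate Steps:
$T{\left(o,w \right)} = \left(o + w\right)^{2}$
$t{\left(u \right)} = \sqrt{2} \sqrt{u}$ ($t{\left(u \right)} = \sqrt{2 u} = \sqrt{2} \sqrt{u}$)
$Z{\left(M \right)} = \frac{2 M}{-8 + M}$ ($Z{\left(M \right)} = \frac{M + M}{M - 8} = \frac{2 M}{-8 + M}$)
$Z{\left(b \right)} t{\left(T{\left(-2,0 \right)} \right)} = 2 \cdot 10 \frac{1}{-8 + 10} \sqrt{2} \sqrt{\left(-2 + 0\right)^{2}} = 2 \cdot 10 \cdot \frac{1}{2} \sqrt{2} \sqrt{\left(-2\right)^{2}} = 2 \cdot 10 \cdot \frac{1}{2} \sqrt{2} \sqrt{4} = 10 \sqrt{2} \cdot 2 = 10 \cdot 2 \sqrt{2} = 20 \sqrt{2}$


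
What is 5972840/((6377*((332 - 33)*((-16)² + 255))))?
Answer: 5972840/974335453 ≈ 0.0061302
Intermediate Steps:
5972840/((6377*((332 - 33)*((-16)² + 255)))) = 5972840/((6377*(299*(256 + 255)))) = 5972840/((6377*(299*511))) = 5972840/((6377*152789)) = 5972840/974335453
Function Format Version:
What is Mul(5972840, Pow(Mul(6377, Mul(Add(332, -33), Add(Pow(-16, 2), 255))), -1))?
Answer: Rational(5972840, 974335453) ≈ 0.0061302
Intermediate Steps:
Mul(5972840, Pow(Mul(6377, Mul(Add(332, -33), Add(Pow(-16, 2), 255))), -1)) = Mul(5972840, Pow(Mul(6377, Mul(299, Add(256, 255))), -1)) = Mul(5972840, Pow(Mul(6377, Mul(299, 511)), -1)) = Mul(5972840, Pow(Mul(6377, 152789), -1)) = Mul(5972840, Pow(974335453, -1)) = Mul(5972840, Rational(1, 974335453)) = Rational(5972840, 974335453)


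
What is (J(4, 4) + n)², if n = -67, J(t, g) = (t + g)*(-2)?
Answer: 6889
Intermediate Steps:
J(t, g) = -2*g - 2*t (J(t, g) = (g + t)*(-2) = -2*g - 2*t)
(J(4, 4) + n)² = ((-2*4 - 2*4) - 67)² = ((-8 - 8) - 67)² = (-16 - 67)² = (-83)² = 6889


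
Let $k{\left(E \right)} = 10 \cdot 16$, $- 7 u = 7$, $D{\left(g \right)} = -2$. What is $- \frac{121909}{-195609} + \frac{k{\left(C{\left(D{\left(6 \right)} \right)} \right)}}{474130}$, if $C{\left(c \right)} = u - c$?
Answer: $\frac{5783201161}{9274409517} \approx 0.62357$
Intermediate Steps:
$u = -1$ ($u = \left(- \frac{1}{7}\right) 7 = -1$)
$C{\left(c \right)} = -1 - c$
$k{\left(E \right)} = 160$
$- \frac{121909}{-195609} + \frac{k{\left(C{\left(D{\left(6 \right)} \right)} \right)}}{474130} = - \frac{121909}{-195609} + \frac{160}{474130} = \left(-121909\right) \left(- \frac{1}{195609}\right) + 160 \cdot \frac{1}{474130} = \frac{121909}{195609} + \frac{16}{47413} = \frac{5783201161}{9274409517}$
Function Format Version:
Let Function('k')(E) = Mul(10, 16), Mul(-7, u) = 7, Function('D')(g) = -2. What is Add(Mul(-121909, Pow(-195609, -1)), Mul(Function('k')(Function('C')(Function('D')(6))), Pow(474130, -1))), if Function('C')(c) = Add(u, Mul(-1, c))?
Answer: Rational(5783201161, 9274409517) ≈ 0.62357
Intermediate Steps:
u = -1 (u = Mul(Rational(-1, 7), 7) = -1)
Function('C')(c) = Add(-1, Mul(-1, c))
Function('k')(E) = 160
Add(Mul(-121909, Pow(-195609, -1)), Mul(Function('k')(Function('C')(Function('D')(6))), Pow(474130, -1))) = Add(Mul(-121909, Pow(-195609, -1)), Mul(160, Pow(474130, -1))) = Add(Mul(-121909, Rational(-1, 195609)), Mul(160, Rational(1, 474130))) = Add(Rational(121909, 195609), Rational(16, 47413)) = Rational(5783201161, 9274409517)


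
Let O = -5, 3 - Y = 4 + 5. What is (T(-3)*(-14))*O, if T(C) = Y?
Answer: -420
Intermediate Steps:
Y = -6 (Y = 3 - (4 + 5) = 3 - 1*9 = 3 - 9 = -6)
T(C) = -6
(T(-3)*(-14))*O = -6*(-14)*(-5) = 84*(-5) = -420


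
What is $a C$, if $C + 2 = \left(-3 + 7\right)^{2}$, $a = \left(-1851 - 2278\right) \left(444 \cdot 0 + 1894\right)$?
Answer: $-109484564$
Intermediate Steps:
$a = -7820326$ ($a = - 4129 \left(0 + 1894\right) = \left(-4129\right) 1894 = -7820326$)
$C = 14$ ($C = -2 + \left(-3 + 7\right)^{2} = -2 + 4^{2} = -2 + 16 = 14$)
$a C = \left(-7820326\right) 14 = -109484564$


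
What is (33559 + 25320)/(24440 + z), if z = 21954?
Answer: 58879/46394 ≈ 1.2691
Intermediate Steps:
(33559 + 25320)/(24440 + z) = (33559 + 25320)/(24440 + 21954) = 58879/46394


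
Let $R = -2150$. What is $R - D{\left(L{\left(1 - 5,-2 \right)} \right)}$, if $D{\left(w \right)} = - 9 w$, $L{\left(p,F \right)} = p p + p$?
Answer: $-2042$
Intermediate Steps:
$L{\left(p,F \right)} = p + p^{2}$ ($L{\left(p,F \right)} = p^{2} + p = p + p^{2}$)
$R - D{\left(L{\left(1 - 5,-2 \right)} \right)} = -2150 - - 9 \left(1 - 5\right) \left(1 + \left(1 - 5\right)\right) = -2150 - - 9 \left(- 4 \left(1 - 4\right)\right) = -2150 - - 9 \left(\left(-4\right) \left(-3\right)\right) = -2150 - \left(-9\right) 12 = -2150 - -108 = -2150 + 108 = -2042$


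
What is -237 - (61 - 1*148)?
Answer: -150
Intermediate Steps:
-237 - (61 - 1*148) = -237 - (61 - 148) = -237 - 1*(-87) = -237 + 87 = -150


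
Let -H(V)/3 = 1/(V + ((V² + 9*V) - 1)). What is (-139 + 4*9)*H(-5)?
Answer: -309/26 ≈ -11.885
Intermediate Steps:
H(V) = -3/(-1 + V² + 10*V) (H(V) = -3/(V + ((V² + 9*V) - 1)) = -3/(V + (-1 + V² + 9*V)) = -3/(-1 + V² + 10*V))
(-139 + 4*9)*H(-5) = (-139 + 4*9)*(-3/(-1 + (-5)² + 10*(-5))) = (-139 + 36)*(-3/(-1 + 25 - 50)) = -(-309)/(-26) = -(-309)*(-1)/26 = -103*3/26 = -309/26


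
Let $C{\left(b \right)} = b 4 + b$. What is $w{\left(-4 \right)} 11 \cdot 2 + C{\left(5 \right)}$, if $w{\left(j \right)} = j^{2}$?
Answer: $377$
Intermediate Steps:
$C{\left(b \right)} = 5 b$ ($C{\left(b \right)} = 4 b + b = 5 b$)
$w{\left(-4 \right)} 11 \cdot 2 + C{\left(5 \right)} = \left(-4\right)^{2} \cdot 11 \cdot 2 + 5 \cdot 5 = 16 \cdot 22 + 25 = 352 + 25 = 377$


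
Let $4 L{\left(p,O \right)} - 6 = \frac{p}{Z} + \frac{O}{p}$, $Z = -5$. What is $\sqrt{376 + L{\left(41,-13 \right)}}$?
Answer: $\frac{\sqrt{15774955}}{205} \approx 19.374$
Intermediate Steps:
$L{\left(p,O \right)} = \frac{3}{2} - \frac{p}{20} + \frac{O}{4 p}$ ($L{\left(p,O \right)} = \frac{3}{2} + \frac{\frac{p}{-5} + \frac{O}{p}}{4} = \frac{3}{2} + \frac{p \left(- \frac{1}{5}\right) + \frac{O}{p}}{4} = \frac{3}{2} + \frac{- \frac{p}{5} + \frac{O}{p}}{4} = \frac{3}{2} + \left(- \frac{p}{20} + \frac{O}{4 p}\right) = \frac{3}{2} - \frac{p}{20} + \frac{O}{4 p}$)
$\sqrt{376 + L{\left(41,-13 \right)}} = \sqrt{376 + \frac{5 \left(-13\right) + 41 \left(30 - 41\right)}{20 \cdot 41}} = \sqrt{376 + \frac{1}{20} \cdot \frac{1}{41} \left(-65 + 41 \left(30 - 41\right)\right)} = \sqrt{376 + \frac{1}{20} \cdot \frac{1}{41} \left(-65 + 41 \left(-11\right)\right)} = \sqrt{376 + \frac{1}{20} \cdot \frac{1}{41} \left(-65 - 451\right)} = \sqrt{376 + \frac{1}{20} \cdot \frac{1}{41} \left(-516\right)} = \sqrt{376 - \frac{129}{205}} = \sqrt{\frac{76951}{205}} = \frac{\sqrt{15774955}}{205}$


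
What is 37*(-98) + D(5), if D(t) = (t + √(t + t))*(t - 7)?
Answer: -3636 - 2*√10 ≈ -3642.3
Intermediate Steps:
D(t) = (-7 + t)*(t + √2*√t) (D(t) = (t + √(2*t))*(-7 + t) = (t + √2*√t)*(-7 + t) = (-7 + t)*(t + √2*√t))
37*(-98) + D(5) = 37*(-98) + (5² - 7*5 + √2*5^(3/2) - 7*√2*√5) = -3626 + (25 - 35 + √2*(5*√5) - 7*√10) = -3626 + (25 - 35 + 5*√10 - 7*√10) = -3626 + (-10 - 2*√10) = -3636 - 2*√10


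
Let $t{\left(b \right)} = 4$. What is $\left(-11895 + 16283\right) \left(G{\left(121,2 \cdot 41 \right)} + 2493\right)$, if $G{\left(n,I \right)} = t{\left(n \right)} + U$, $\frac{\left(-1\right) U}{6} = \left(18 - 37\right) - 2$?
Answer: $11509724$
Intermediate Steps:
$U = 126$ ($U = - 6 \left(\left(18 - 37\right) - 2\right) = - 6 \left(-19 - 2\right) = \left(-6\right) \left(-21\right) = 126$)
$G{\left(n,I \right)} = 130$ ($G{\left(n,I \right)} = 4 + 126 = 130$)
$\left(-11895 + 16283\right) \left(G{\left(121,2 \cdot 41 \right)} + 2493\right) = \left(-11895 + 16283\right) \left(130 + 2493\right) = 4388 \cdot 2623 = 11509724$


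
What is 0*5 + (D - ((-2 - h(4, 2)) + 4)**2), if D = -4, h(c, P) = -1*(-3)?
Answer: -5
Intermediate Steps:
h(c, P) = 3
0*5 + (D - ((-2 - h(4, 2)) + 4)**2) = 0*5 + (-4 - ((-2 - 1*3) + 4)**2) = 0 + (-4 - ((-2 - 3) + 4)**2) = 0 + (-4 - (-5 + 4)**2) = 0 + (-4 - 1*(-1)**2) = 0 + (-4 - 1*1) = 0 + (-4 - 1) = 0 - 5 = -5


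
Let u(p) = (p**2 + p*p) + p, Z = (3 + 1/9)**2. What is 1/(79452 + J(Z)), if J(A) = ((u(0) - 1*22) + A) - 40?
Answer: 81/6431374 ≈ 1.2595e-5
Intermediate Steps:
Z = 784/81 (Z = (3 + 1*(1/9))**2 = (3 + 1/9)**2 = (28/9)**2 = 784/81 ≈ 9.6790)
u(p) = p + 2*p**2 (u(p) = (p**2 + p**2) + p = 2*p**2 + p = p + 2*p**2)
J(A) = -62 + A (J(A) = ((0*(1 + 2*0) - 1*22) + A) - 40 = ((0*(1 + 0) - 22) + A) - 40 = ((0*1 - 22) + A) - 40 = ((0 - 22) + A) - 40 = (-22 + A) - 40 = -62 + A)
1/(79452 + J(Z)) = 1/(79452 + (-62 + 784/81)) = 1/(79452 - 4238/81) = 1/(6431374/81) = 81/6431374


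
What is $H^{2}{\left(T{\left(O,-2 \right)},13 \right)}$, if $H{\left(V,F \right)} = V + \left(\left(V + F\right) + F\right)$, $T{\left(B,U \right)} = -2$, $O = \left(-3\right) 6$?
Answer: $484$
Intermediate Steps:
$O = -18$
$H{\left(V,F \right)} = 2 F + 2 V$ ($H{\left(V,F \right)} = V + \left(\left(F + V\right) + F\right) = V + \left(V + 2 F\right) = 2 F + 2 V$)
$H^{2}{\left(T{\left(O,-2 \right)},13 \right)} = \left(2 \cdot 13 + 2 \left(-2\right)\right)^{2} = \left(26 - 4\right)^{2} = 22^{2} = 484$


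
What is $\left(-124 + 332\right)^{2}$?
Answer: $43264$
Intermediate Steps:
$\left(-124 + 332\right)^{2} = 208^{2} = 43264$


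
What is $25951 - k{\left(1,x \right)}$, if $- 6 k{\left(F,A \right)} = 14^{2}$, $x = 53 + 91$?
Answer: $\frac{77951}{3} \approx 25984.0$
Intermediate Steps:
$x = 144$
$k{\left(F,A \right)} = - \frac{98}{3}$ ($k{\left(F,A \right)} = - \frac{14^{2}}{6} = \left(- \frac{1}{6}\right) 196 = - \frac{98}{3}$)
$25951 - k{\left(1,x \right)} = 25951 - - \frac{98}{3} = 25951 + \frac{98}{3} = \frac{77951}{3}$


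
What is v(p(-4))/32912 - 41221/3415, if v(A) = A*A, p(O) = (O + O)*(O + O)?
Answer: -83917357/7024655 ≈ -11.946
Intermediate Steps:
p(O) = 4*O² (p(O) = (2*O)*(2*O) = 4*O²)
v(A) = A²
v(p(-4))/32912 - 41221/3415 = (4*(-4)²)²/32912 - 41221/3415 = (4*16)²*(1/32912) - 41221*1/3415 = 64²*(1/32912) - 41221/3415 = 4096*(1/32912) - 41221/3415 = 256/2057 - 41221/3415 = -83917357/7024655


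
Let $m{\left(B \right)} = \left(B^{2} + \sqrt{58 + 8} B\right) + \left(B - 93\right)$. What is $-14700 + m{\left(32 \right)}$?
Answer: $-13737 + 32 \sqrt{66} \approx -13477.0$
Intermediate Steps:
$m{\left(B \right)} = -93 + B + B^{2} + B \sqrt{66}$ ($m{\left(B \right)} = \left(B^{2} + \sqrt{66} B\right) + \left(-93 + B\right) = \left(B^{2} + B \sqrt{66}\right) + \left(-93 + B\right) = -93 + B + B^{2} + B \sqrt{66}$)
$-14700 + m{\left(32 \right)} = -14700 + \left(-93 + 32 + 32^{2} + 32 \sqrt{66}\right) = -14700 + \left(-93 + 32 + 1024 + 32 \sqrt{66}\right) = -14700 + \left(963 + 32 \sqrt{66}\right) = -13737 + 32 \sqrt{66}$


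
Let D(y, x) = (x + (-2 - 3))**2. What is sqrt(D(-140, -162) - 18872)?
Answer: sqrt(9017) ≈ 94.958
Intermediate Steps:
D(y, x) = (-5 + x)**2 (D(y, x) = (x - 5)**2 = (-5 + x)**2)
sqrt(D(-140, -162) - 18872) = sqrt((-5 - 162)**2 - 18872) = sqrt((-167)**2 - 18872) = sqrt(27889 - 18872) = sqrt(9017)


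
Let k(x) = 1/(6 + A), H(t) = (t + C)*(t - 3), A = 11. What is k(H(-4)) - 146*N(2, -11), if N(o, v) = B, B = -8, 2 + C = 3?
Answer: 19857/17 ≈ 1168.1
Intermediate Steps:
C = 1 (C = -2 + 3 = 1)
H(t) = (1 + t)*(-3 + t) (H(t) = (t + 1)*(t - 3) = (1 + t)*(-3 + t))
N(o, v) = -8
k(x) = 1/17 (k(x) = 1/(6 + 11) = 1/17)
k(H(-4)) - 146*N(2, -11) = 1/17 - 146*(-8) = 1/17 + 1168 = 19857/17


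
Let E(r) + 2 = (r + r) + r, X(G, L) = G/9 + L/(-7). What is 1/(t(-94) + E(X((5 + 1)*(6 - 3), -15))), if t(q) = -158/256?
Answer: 896/8791 ≈ 0.10192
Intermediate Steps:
X(G, L) = -L/7 + G/9 (X(G, L) = G*(⅑) + L*(-⅐) = G/9 - L/7 = -L/7 + G/9)
t(q) = -79/128 (t(q) = -158*1/256 = -79/128)
E(r) = -2 + 3*r (E(r) = -2 + ((r + r) + r) = -2 + (2*r + r) = -2 + 3*r)
1/(t(-94) + E(X((5 + 1)*(6 - 3), -15))) = 1/(-79/128 + (-2 + 3*(-⅐*(-15) + ((5 + 1)*(6 - 3))/9))) = 1/(-79/128 + (-2 + 3*(15/7 + (6*3)/9))) = 1/(-79/128 + (-2 + 3*(15/7 + (⅑)*18))) = 1/(-79/128 + (-2 + 3*(15/7 + 2))) = 1/(-79/128 + (-2 + 3*(29/7))) = 1/(-79/128 + (-2 + 87/7)) = 1/(-79/128 + 73/7) = 1/(8791/896) = 896/8791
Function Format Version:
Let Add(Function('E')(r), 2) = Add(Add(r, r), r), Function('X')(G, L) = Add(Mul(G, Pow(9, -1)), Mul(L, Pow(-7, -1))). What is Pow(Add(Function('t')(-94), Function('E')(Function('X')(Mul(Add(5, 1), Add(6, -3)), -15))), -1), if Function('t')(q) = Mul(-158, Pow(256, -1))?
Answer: Rational(896, 8791) ≈ 0.10192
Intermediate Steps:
Function('X')(G, L) = Add(Mul(Rational(-1, 7), L), Mul(Rational(1, 9), G)) (Function('X')(G, L) = Add(Mul(G, Rational(1, 9)), Mul(L, Rational(-1, 7))) = Add(Mul(Rational(1, 9), G), Mul(Rational(-1, 7), L)) = Add(Mul(Rational(-1, 7), L), Mul(Rational(1, 9), G)))
Function('t')(q) = Rational(-79, 128) (Function('t')(q) = Mul(-158, Rational(1, 256)) = Rational(-79, 128))
Function('E')(r) = Add(-2, Mul(3, r)) (Function('E')(r) = Add(-2, Add(Add(r, r), r)) = Add(-2, Add(Mul(2, r), r)) = Add(-2, Mul(3, r)))
Pow(Add(Function('t')(-94), Function('E')(Function('X')(Mul(Add(5, 1), Add(6, -3)), -15))), -1) = Pow(Add(Rational(-79, 128), Add(-2, Mul(3, Add(Mul(Rational(-1, 7), -15), Mul(Rational(1, 9), Mul(Add(5, 1), Add(6, -3))))))), -1) = Pow(Add(Rational(-79, 128), Add(-2, Mul(3, Add(Rational(15, 7), Mul(Rational(1, 9), Mul(6, 3)))))), -1) = Pow(Add(Rational(-79, 128), Add(-2, Mul(3, Add(Rational(15, 7), Mul(Rational(1, 9), 18))))), -1) = Pow(Add(Rational(-79, 128), Add(-2, Mul(3, Add(Rational(15, 7), 2)))), -1) = Pow(Add(Rational(-79, 128), Add(-2, Mul(3, Rational(29, 7)))), -1) = Pow(Add(Rational(-79, 128), Add(-2, Rational(87, 7))), -1) = Pow(Add(Rational(-79, 128), Rational(73, 7)), -1) = Pow(Rational(8791, 896), -1) = Rational(896, 8791)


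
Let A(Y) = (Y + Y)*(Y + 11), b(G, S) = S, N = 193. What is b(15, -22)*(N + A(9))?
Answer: -12166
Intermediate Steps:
A(Y) = 2*Y*(11 + Y) (A(Y) = (2*Y)*(11 + Y) = 2*Y*(11 + Y))
b(15, -22)*(N + A(9)) = -22*(193 + 2*9*(11 + 9)) = -22*(193 + 2*9*20) = -22*(193 + 360) = -22*553 = -12166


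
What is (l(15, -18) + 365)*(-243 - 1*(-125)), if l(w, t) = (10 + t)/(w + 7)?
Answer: -473298/11 ≈ -43027.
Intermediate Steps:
l(w, t) = (10 + t)/(7 + w)
(l(15, -18) + 365)*(-243 - 1*(-125)) = ((10 - 18)/(7 + 15) + 365)*(-243 - 1*(-125)) = (-8/22 + 365)*(-243 + 125) = ((1/22)*(-8) + 365)*(-118) = (-4/11 + 365)*(-118) = (4011/11)*(-118) = -473298/11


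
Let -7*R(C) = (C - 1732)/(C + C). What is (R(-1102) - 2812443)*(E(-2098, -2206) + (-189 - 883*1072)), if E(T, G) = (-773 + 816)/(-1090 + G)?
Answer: 9671520479617612611/3632192 ≈ 2.6627e+12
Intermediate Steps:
R(C) = -(-1732 + C)/(14*C) (R(C) = -(C - 1732)/(7*(C + C)) = -(-1732 + C)/(7*(2*C)) = -(-1732 + C)*1/(2*C)/7 = -(-1732 + C)/(14*C))
E(T, G) = 43/(-1090 + G)
(R(-1102) - 2812443)*(E(-2098, -2206) + (-189 - 883*1072)) = ((1/14)*(1732 - 1*(-1102))/(-1102) - 2812443)*(43/(-1090 - 2206) + (-189 - 883*1072)) = ((1/14)*(-1/1102)*(1732 + 1102) - 2812443)*(43/(-3296) + (-189 - 946576)) = ((1/14)*(-1/1102)*2834 - 2812443)*(43*(-1/3296) - 946765) = (-1417/7714 - 2812443)*(-43/3296 - 946765) = -21695186719/7714*(-3120537483/3296) = 9671520479617612611/3632192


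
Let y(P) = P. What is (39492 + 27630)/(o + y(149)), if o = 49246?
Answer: 22374/16465 ≈ 1.3589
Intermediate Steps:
(39492 + 27630)/(o + y(149)) = (39492 + 27630)/(49246 + 149) = 67122/49395 = 67122*(1/49395) = 22374/16465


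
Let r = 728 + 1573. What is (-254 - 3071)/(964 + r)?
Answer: -665/653 ≈ -1.0184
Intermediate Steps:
r = 2301
(-254 - 3071)/(964 + r) = (-254 - 3071)/(964 + 2301) = -3325/3265 = -3325*1/3265 = -665/653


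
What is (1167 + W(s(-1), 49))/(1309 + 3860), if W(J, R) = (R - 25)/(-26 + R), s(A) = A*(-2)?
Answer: 8955/39629 ≈ 0.22597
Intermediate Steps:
s(A) = -2*A
W(J, R) = (-25 + R)/(-26 + R)
(1167 + W(s(-1), 49))/(1309 + 3860) = (1167 + (-25 + 49)/(-26 + 49))/(1309 + 3860) = (1167 + 24/23)/5169 = (1167 + (1/23)*24)*(1/5169) = (1167 + 24/23)*(1/5169) = (26865/23)*(1/5169) = 8955/39629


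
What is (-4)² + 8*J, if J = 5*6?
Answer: 256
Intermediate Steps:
J = 30
(-4)² + 8*J = (-4)² + 8*30 = 16 + 240 = 256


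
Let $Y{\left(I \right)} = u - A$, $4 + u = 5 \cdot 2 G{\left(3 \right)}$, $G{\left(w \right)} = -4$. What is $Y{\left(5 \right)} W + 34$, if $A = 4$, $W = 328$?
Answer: $-15710$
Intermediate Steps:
$u = -44$ ($u = -4 + 5 \cdot 2 \left(-4\right) = -4 + 10 \left(-4\right) = -4 - 40 = -44$)
$Y{\left(I \right)} = -48$ ($Y{\left(I \right)} = -44 - 4 = -48$)
$Y{\left(5 \right)} W + 34 = \left(-48\right) 328 + 34 = -15744 + 34 = -15710$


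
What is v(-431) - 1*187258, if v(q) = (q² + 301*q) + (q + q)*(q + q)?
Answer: 611816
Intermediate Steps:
v(q) = 5*q² + 301*q (v(q) = (q² + 301*q) + (2*q)*(2*q) = (q² + 301*q) + 4*q² = 5*q² + 301*q)
v(-431) - 1*187258 = -431*(301 + 5*(-431)) - 1*187258 = -431*(301 - 2155) - 187258 = -431*(-1854) - 187258 = 799074 - 187258 = 611816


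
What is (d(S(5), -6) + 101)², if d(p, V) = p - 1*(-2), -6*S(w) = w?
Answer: 375769/36 ≈ 10438.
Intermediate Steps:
S(w) = -w/6
d(p, V) = 2 + p (d(p, V) = p + 2 = 2 + p)
(d(S(5), -6) + 101)² = ((2 - ⅙*5) + 101)² = ((2 - ⅚) + 101)² = (7/6 + 101)² = (613/6)² = 375769/36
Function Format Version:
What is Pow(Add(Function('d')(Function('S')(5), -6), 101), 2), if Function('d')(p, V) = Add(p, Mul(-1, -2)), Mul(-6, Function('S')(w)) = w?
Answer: Rational(375769, 36) ≈ 10438.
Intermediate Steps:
Function('S')(w) = Mul(Rational(-1, 6), w)
Function('d')(p, V) = Add(2, p) (Function('d')(p, V) = Add(p, 2) = Add(2, p))
Pow(Add(Function('d')(Function('S')(5), -6), 101), 2) = Pow(Add(Add(2, Mul(Rational(-1, 6), 5)), 101), 2) = Pow(Add(Add(2, Rational(-5, 6)), 101), 2) = Pow(Add(Rational(7, 6), 101), 2) = Pow(Rational(613, 6), 2) = Rational(375769, 36)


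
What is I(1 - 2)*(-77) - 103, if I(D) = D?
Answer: -26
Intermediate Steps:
I(1 - 2)*(-77) - 103 = (1 - 2)*(-77) - 103 = -1*(-77) - 103 = 77 - 103 = -26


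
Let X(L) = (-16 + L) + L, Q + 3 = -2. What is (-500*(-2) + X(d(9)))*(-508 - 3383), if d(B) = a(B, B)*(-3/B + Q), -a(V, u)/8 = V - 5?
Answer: -5156872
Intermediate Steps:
a(V, u) = 40 - 8*V (a(V, u) = -8*(V - 5) = -8*(-5 + V) = 40 - 8*V)
Q = -5 (Q = -3 - 2 = -5)
d(B) = (-5 - 3/B)*(40 - 8*B) (d(B) = (40 - 8*B)*(-3/B - 5) = (40 - 8*B)*(-5 - 3/B) = (-5 - 3/B)*(40 - 8*B))
X(L) = -16 + 2*L
(-500*(-2) + X(d(9)))*(-508 - 3383) = (-500*(-2) + (-16 + 2*(-176 - 120/9 + 40*9)))*(-508 - 3383) = (1000 + (-16 + 2*(-176 - 120*⅑ + 360)))*(-3891) = (1000 + (-16 + 2*(-176 - 40/3 + 360)))*(-3891) = (1000 + (-16 + 2*(512/3)))*(-3891) = (1000 + (-16 + 1024/3))*(-3891) = (1000 + 976/3)*(-3891) = (3976/3)*(-3891) = -5156872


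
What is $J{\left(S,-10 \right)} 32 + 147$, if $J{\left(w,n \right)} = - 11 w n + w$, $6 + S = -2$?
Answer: $-28269$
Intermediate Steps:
$S = -8$ ($S = -6 - 2 = -8$)
$J{\left(w,n \right)} = w - 11 n w$ ($J{\left(w,n \right)} = - 11 n w + w = w - 11 n w$)
$J{\left(S,-10 \right)} 32 + 147 = - 8 \left(1 - -110\right) 32 + 147 = - 8 \left(1 + 110\right) 32 + 147 = \left(-8\right) 111 \cdot 32 + 147 = \left(-888\right) 32 + 147 = -28416 + 147 = -28269$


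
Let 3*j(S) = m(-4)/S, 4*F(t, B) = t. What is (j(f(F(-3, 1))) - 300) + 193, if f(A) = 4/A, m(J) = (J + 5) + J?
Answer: -1709/16 ≈ -106.81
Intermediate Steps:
m(J) = 5 + 2*J (m(J) = (5 + J) + J = 5 + 2*J)
F(t, B) = t/4
j(S) = -1/S (j(S) = ((5 + 2*(-4))/S)/3 = ((5 - 8)/S)/3 = (-3/S)/3 = -1/S)
(j(f(F(-3, 1))) - 300) + 193 = (-1/(4/(((1/4)*(-3)))) - 300) + 193 = (-1/(4/(-3/4)) - 300) + 193 = (-1/(4*(-4/3)) - 300) + 193 = (-1/(-16/3) - 300) + 193 = (-1*(-3/16) - 300) + 193 = (3/16 - 300) + 193 = -4797/16 + 193 = -1709/16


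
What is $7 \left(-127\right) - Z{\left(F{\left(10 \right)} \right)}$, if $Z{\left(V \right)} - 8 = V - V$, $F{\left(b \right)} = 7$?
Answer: $-897$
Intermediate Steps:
$Z{\left(V \right)} = 8$ ($Z{\left(V \right)} = 8 + \left(V - V\right) = 8 + 0 = 8$)
$7 \left(-127\right) - Z{\left(F{\left(10 \right)} \right)} = 7 \left(-127\right) - 8 = -889 - 8 = -897$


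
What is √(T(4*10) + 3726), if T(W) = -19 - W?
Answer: √3667 ≈ 60.556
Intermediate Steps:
√(T(4*10) + 3726) = √((-19 - 4*10) + 3726) = √((-19 - 1*40) + 3726) = √((-19 - 40) + 3726) = √(-59 + 3726) = √3667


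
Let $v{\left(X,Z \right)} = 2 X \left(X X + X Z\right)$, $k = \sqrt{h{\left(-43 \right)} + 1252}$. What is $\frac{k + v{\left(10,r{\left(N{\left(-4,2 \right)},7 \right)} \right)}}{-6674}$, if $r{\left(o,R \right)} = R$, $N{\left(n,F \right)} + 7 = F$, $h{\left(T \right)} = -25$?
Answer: $- \frac{1700}{3337} - \frac{\sqrt{1227}}{6674} \approx -0.51469$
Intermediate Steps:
$N{\left(n,F \right)} = -7 + F$
$k = \sqrt{1227}$ ($k = \sqrt{-25 + 1252} = \sqrt{1227} \approx 35.029$)
$v{\left(X,Z \right)} = 2 X \left(X^{2} + X Z\right)$
$\frac{k + v{\left(10,r{\left(N{\left(-4,2 \right)},7 \right)} \right)}}{-6674} = \frac{\sqrt{1227} + 2 \cdot 10^{2} \left(10 + 7\right)}{-6674} = \left(\sqrt{1227} + 2 \cdot 100 \cdot 17\right) \left(- \frac{1}{6674}\right) = \left(\sqrt{1227} + 3400\right) \left(- \frac{1}{6674}\right) = \left(3400 + \sqrt{1227}\right) \left(- \frac{1}{6674}\right) = - \frac{1700}{3337} - \frac{\sqrt{1227}}{6674}$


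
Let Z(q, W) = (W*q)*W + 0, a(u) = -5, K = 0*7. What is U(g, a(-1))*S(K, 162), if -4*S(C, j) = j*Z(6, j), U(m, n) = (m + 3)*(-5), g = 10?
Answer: 414523980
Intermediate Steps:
K = 0
U(m, n) = -15 - 5*m (U(m, n) = (3 + m)*(-5) = -15 - 5*m)
Z(q, W) = q*W² (Z(q, W) = q*W² + 0 = q*W²)
S(C, j) = -3*j³/2 (S(C, j) = -j*6*j²/4 = -3*j³/2)
U(g, a(-1))*S(K, 162) = (-15 - 5*10)*(-3/2*162³) = (-15 - 50)*(-3/2*4251528) = -65*(-6377292) = 414523980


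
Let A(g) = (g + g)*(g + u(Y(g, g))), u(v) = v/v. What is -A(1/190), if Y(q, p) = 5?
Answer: -191/18050 ≈ -0.010582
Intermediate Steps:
u(v) = 1
A(g) = 2*g*(1 + g) (A(g) = (g + g)*(g + 1) = (2*g)*(1 + g) = 2*g*(1 + g))
-A(1/190) = -2*(1 + 1/190)/190 = -2*191/(190*190) = -1*191/18050 = -191/18050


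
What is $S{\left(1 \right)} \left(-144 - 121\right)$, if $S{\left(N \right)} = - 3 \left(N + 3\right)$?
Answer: $3180$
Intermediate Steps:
$S{\left(N \right)} = -9 - 3 N$ ($S{\left(N \right)} = - 3 \left(3 + N\right) = -9 - 3 N$)
$S{\left(1 \right)} \left(-144 - 121\right) = \left(-9 - 3\right) \left(-144 - 121\right) = \left(-9 - 3\right) \left(-265\right) = \left(-12\right) \left(-265\right) = 3180$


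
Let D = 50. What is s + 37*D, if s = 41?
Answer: 1891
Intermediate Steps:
s + 37*D = 41 + 37*50 = 41 + 1850 = 1891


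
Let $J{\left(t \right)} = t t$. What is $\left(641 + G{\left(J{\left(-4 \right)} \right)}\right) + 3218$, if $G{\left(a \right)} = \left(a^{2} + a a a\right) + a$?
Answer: $8227$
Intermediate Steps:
$J{\left(t \right)} = t^{2}$
$G{\left(a \right)} = a + a^{2} + a^{3}$ ($G{\left(a \right)} = \left(a^{2} + a^{2} a\right) + a = \left(a^{2} + a^{3}\right) + a = a + a^{2} + a^{3}$)
$\left(641 + G{\left(J{\left(-4 \right)} \right)}\right) + 3218 = \left(641 + \left(-4\right)^{2} \left(1 + \left(-4\right)^{2} + \left(\left(-4\right)^{2}\right)^{2}\right)\right) + 3218 = \left(641 + 16 \left(1 + 16 + 16^{2}\right)\right) + 3218 = \left(641 + 16 \left(1 + 16 + 256\right)\right) + 3218 = \left(641 + 16 \cdot 273\right) + 3218 = \left(641 + 4368\right) + 3218 = 5009 + 3218 = 8227$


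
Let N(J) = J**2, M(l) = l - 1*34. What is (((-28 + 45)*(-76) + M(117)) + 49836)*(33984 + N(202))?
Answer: 3636716076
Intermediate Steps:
M(l) = -34 + l (M(l) = l - 34 = -34 + l)
(((-28 + 45)*(-76) + M(117)) + 49836)*(33984 + N(202)) = (((-28 + 45)*(-76) + (-34 + 117)) + 49836)*(33984 + 202**2) = ((17*(-76) + 83) + 49836)*(33984 + 40804) = ((-1292 + 83) + 49836)*74788 = (-1209 + 49836)*74788 = 48627*74788 = 3636716076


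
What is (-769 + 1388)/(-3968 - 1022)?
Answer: -619/4990 ≈ -0.12405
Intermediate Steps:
(-769 + 1388)/(-3968 - 1022) = 619/(-4990) = 619*(-1/4990) = -619/4990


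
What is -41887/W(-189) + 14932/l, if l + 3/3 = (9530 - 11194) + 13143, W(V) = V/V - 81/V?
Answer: -1682651791/57390 ≈ -29320.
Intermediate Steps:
W(V) = 1 - 81/V
l = 11478 (l = -1 + ((9530 - 11194) + 13143) = -1 + (-1664 + 13143) = -1 + 11479 = 11478)
-41887/W(-189) + 14932/l = -41887*(-189/(-81 - 189)) + 14932/11478 = -41887/((-1/189*(-270))) + 14932*(1/11478) = -41887/10/7 + 7466/5739 = -41887*7/10 + 7466/5739 = -293209/10 + 7466/5739 = -1682651791/57390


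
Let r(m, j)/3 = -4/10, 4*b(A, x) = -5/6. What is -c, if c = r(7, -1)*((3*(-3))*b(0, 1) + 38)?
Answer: 957/20 ≈ 47.850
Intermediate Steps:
b(A, x) = -5/24 (b(A, x) = (-5/6)/4 = (-5*⅙)/4 = (¼)*(-⅚) = -5/24)
r(m, j) = -6/5 (r(m, j) = 3*(-4/10) = 3*(-4*⅒) = 3*(-⅖) = -6/5)
c = -957/20 (c = -6*((3*(-3))*(-5/24) + 38)/5 = -6*(-9*(-5/24) + 38)/5 = -6*(15/8 + 38)/5 = -6/5*319/8 = -957/20 ≈ -47.850)
-c = -1*(-957/20) = 957/20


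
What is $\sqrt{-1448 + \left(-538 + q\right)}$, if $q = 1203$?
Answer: $3 i \sqrt{87} \approx 27.982 i$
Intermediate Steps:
$\sqrt{-1448 + \left(-538 + q\right)} = \sqrt{-1448 + \left(-538 + 1203\right)} = \sqrt{-1448 + 665} = \sqrt{-783} = 3 i \sqrt{87}$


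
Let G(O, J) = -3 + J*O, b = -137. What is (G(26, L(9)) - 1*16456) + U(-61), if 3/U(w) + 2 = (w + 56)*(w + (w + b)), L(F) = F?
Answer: -6992974/431 ≈ -16225.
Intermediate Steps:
U(w) = 3/(-2 + (-137 + 2*w)*(56 + w)) (U(w) = 3/(-2 + (w + 56)*(w + (w - 137))) = 3/(-2 + (56 + w)*(w + (-137 + w))) = 3/(-2 + (56 + w)*(-137 + 2*w)) = 3/(-2 + (-137 + 2*w)*(56 + w)))
(G(26, L(9)) - 1*16456) + U(-61) = ((-3 + 9*26) - 1*16456) + 3/(-7674 - 25*(-61) + 2*(-61)²) = ((-3 + 234) - 16456) + 3/(-7674 + 1525 + 2*3721) = (231 - 16456) + 3/(-7674 + 1525 + 7442) = -16225 + 3/1293 = -16225 + 3*(1/1293) = -16225 + 1/431 = -6992974/431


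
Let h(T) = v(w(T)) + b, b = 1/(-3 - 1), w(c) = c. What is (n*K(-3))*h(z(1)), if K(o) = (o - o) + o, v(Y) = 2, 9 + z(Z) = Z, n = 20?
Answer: -105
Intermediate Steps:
z(Z) = -9 + Z
b = -1/4 (b = 1/(-4) = -1/4 ≈ -0.25000)
K(o) = o (K(o) = 0 + o = o)
h(T) = 7/4 (h(T) = 2 - 1/4 = 7/4)
(n*K(-3))*h(z(1)) = (20*(-3))*(7/4) = -60*7/4 = -105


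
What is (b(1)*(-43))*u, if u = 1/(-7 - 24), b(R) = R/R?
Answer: 43/31 ≈ 1.3871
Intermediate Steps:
b(R) = 1
u = -1/31 (u = 1/(-31) = -1/31 ≈ -0.032258)
(b(1)*(-43))*u = (1*(-43))*(-1/31) = -43*(-1/31) = 43/31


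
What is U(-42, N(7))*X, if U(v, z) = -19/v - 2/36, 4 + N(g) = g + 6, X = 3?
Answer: 25/21 ≈ 1.1905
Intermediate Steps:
N(g) = 2 + g (N(g) = -4 + (g + 6) = -4 + (6 + g) = 2 + g)
U(v, z) = -1/18 - 19/v (U(v, z) = -19/v - 2*1/36 = -19/v - 1/18 = -1/18 - 19/v)
U(-42, N(7))*X = ((1/18)*(-342 - 1*(-42))/(-42))*3 = ((1/18)*(-1/42)*(-342 + 42))*3 = ((1/18)*(-1/42)*(-300))*3 = (25/63)*3 = 25/21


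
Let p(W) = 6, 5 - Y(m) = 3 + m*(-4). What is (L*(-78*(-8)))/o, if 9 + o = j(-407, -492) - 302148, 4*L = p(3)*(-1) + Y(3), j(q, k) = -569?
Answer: -624/151363 ≈ -0.0041225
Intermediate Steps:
Y(m) = 2 + 4*m (Y(m) = 5 - (3 + m*(-4)) = 5 - (3 - 4*m) = 5 + (-3 + 4*m) = 2 + 4*m)
L = 2 (L = (6*(-1) + (2 + 4*3))/4 = (-6 + (2 + 12))/4 = (-6 + 14)/4 = (¼)*8 = 2)
o = -302726 (o = -9 + (-569 - 302148) = -9 - 302717 = -302726)
(L*(-78*(-8)))/o = (2*(-78*(-8)))/(-302726) = (2*624)*(-1/302726) = 1248*(-1/302726) = -624/151363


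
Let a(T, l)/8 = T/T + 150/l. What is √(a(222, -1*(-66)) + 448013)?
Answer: √54212741/11 ≈ 669.36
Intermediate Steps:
a(T, l) = 8 + 1200/l (a(T, l) = 8*(T/T + 150/l) = 8*(1 + 150/l) = 8 + 1200/l)
√(a(222, -1*(-66)) + 448013) = √((8 + 1200/((-1*(-66)))) + 448013) = √((8 + 1200/66) + 448013) = √((8 + 1200*(1/66)) + 448013) = √((8 + 200/11) + 448013) = √(288/11 + 448013) = √(4928431/11) = √54212741/11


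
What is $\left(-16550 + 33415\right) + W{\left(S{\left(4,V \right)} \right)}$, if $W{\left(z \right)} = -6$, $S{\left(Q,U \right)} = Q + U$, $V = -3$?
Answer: $16859$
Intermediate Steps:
$\left(-16550 + 33415\right) + W{\left(S{\left(4,V \right)} \right)} = \left(-16550 + 33415\right) - 6 = 16865 - 6 = 16859$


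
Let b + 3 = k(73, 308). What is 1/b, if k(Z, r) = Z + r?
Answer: 1/378 ≈ 0.0026455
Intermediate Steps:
b = 378 (b = -3 + (73 + 308) = -3 + 381 = 378)
1/b = 1/378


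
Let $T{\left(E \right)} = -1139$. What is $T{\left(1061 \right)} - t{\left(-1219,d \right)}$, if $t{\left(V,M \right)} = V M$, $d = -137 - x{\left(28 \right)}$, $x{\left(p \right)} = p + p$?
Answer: $-236406$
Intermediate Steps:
$x{\left(p \right)} = 2 p$
$d = -193$ ($d = -137 - 2 \cdot 28 = -137 - 56 = -193$)
$t{\left(V,M \right)} = M V$
$T{\left(1061 \right)} - t{\left(-1219,d \right)} = -1139 - \left(-193\right) \left(-1219\right) = -1139 - 235267 = -236406$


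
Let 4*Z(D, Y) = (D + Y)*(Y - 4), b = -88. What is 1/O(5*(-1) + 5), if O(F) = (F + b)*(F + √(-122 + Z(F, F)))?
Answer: I*√122/10736 ≈ 0.0010288*I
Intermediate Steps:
Z(D, Y) = (-4 + Y)*(D + Y)/4 (Z(D, Y) = ((D + Y)*(Y - 4))/4 = ((D + Y)*(-4 + Y))/4 = ((-4 + Y)*(D + Y))/4 = (-4 + Y)*(D + Y)/4)
O(F) = (-88 + F)*(F + √(-122 + F²/2 - 2*F)) (O(F) = (F - 88)*(F + √(-122 + (-F - F + F²/4 + F*F/4))) = (-88 + F)*(F + √(-122 + (-F - F + F²/4 + F²/4))) = (-88 + F)*(F + √(-122 + (F²/2 - 2*F))) = (-88 + F)*(F + √(-122 + F²/2 - 2*F)))
1/O(5*(-1) + 5) = 1/((5*(-1) + 5)² - 88*(5*(-1) + 5) - 44*√(-488 - 8*(5*(-1) + 5) + 2*(5*(-1) + 5)²) + (5*(-1) + 5)*√(-488 - 8*(5*(-1) + 5) + 2*(5*(-1) + 5)²)/2) = 1/((-5 + 5)² - 88*(-5 + 5) - 44*√(-488 - 8*(-5 + 5) + 2*(-5 + 5)²) + (-5 + 5)*√(-488 - 8*(-5 + 5) + 2*(-5 + 5)²)/2) = 1/(0² - 88*0 - 44*√(-488 - 8*0 + 2*0²) + (½)*0*√(-488 - 8*0 + 2*0²)) = 1/(0 + 0 - 44*√(-488 + 0 + 2*0) + (½)*0*√(-488 + 0 + 2*0)) = 1/(0 + 0 - 44*√(-488 + 0 + 0) + (½)*0*√(-488 + 0 + 0)) = 1/(0 + 0 - 88*I*√122 + (½)*0*√(-488)) = 1/(0 + 0 - 88*I*√122 + (½)*0*(2*I*√122)) = 1/(0 + 0 - 88*I*√122 + 0) = 1/(-88*I*√122) = I*√122/10736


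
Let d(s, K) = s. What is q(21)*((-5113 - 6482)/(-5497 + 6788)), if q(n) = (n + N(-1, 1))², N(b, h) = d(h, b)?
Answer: -5611980/1291 ≈ -4347.0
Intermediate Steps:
N(b, h) = h
q(n) = (1 + n)² (q(n) = (n + 1)² = (1 + n)²)
q(21)*((-5113 - 6482)/(-5497 + 6788)) = (1 + 21)²*((-5113 - 6482)/(-5497 + 6788)) = 22²*(-11595/1291) = 484*(-11595*1/1291) = 484*(-11595/1291) = -5611980/1291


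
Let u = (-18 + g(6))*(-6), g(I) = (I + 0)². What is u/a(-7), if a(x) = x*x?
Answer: -108/49 ≈ -2.2041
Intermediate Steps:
a(x) = x²
g(I) = I²
u = -108 (u = (-18 + 6²)*(-6) = (-18 + 36)*(-6) = 18*(-6) = -108)
u/a(-7) = -108/((-7)²) = -108/49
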